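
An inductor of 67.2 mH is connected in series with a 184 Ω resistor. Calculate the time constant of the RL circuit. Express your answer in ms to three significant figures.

τ ≈ 0.365 ms

τ = L/R = (6.720×10^-2 H)/(184 Ω) = 3.652×10^-4 s.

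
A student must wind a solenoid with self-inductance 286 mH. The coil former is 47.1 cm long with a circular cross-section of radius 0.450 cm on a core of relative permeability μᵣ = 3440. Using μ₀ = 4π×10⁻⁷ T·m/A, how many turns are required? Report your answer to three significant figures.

A = πr² = π(4.500×10^-3 m)² = 6.362×10^-5 m².
From L = μ₀μᵣN²A/ℓ, N = √(Lℓ / (μ₀μᵣA)).
N = √[(0.286)(0.471) / ((4π×10⁻⁷)(3440)×6.362×10^-5)] = √(4.898×10^5) ≈ 699.9.

N ≈ 700 turns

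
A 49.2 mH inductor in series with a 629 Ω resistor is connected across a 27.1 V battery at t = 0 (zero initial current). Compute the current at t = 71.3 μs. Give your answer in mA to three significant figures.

I ≈ 25.8 mA

τ = L/R = 4.920×10^-2/629 = 7.822×10^-5 s; final current I_∞ = ε/R = 27.1/629 = 4.308×10^-2 A.
I(t) = I_∞(1 − e^(−t/τ)) with t/τ = 0.912.
I = (4.308×10^-2)(1 − e^(−0.912)) = 2.577×10^-2 A.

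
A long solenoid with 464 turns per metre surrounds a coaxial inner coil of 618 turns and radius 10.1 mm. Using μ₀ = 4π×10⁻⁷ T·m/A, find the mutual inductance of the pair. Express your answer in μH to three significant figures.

M ≈ 115 μH

The outer solenoid produces a uniform field B₁ = μ₀n₁I₁ across the inner coil,
so the flux linkage is N₂Φ = N₂B₁A₂ = μ₀n₁N₂A₂·I₁, giving M = μ₀n₁N₂A₂.
A₂ = πr² = π(1.010×10^-2 m)² = 3.2047×10^-4 m².
M = (4π×10⁻⁷)(464)(618)(3.2047×10^-4) = 1.1548×10^-4 H.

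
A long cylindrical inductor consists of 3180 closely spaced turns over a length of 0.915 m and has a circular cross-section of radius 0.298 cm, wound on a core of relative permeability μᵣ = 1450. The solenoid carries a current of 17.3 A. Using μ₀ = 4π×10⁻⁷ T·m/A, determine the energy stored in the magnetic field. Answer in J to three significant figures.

U ≈ 84.1 J

A = πr² = π(2.980×10^-3 m)² = 2.790×10^-5 m².
L = μ₀μᵣN²A/ℓ = (4π×10⁻⁷)(1450)(3180)²(2.790×10^-5)/(0.915) = 0.5618 H.
U = ½LI² = ½(0.5618)(17.3)² = 84.07 J.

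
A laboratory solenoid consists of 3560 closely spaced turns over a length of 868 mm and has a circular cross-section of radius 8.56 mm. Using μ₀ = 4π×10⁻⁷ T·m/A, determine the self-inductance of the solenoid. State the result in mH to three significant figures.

A = πr² = π(8.560×10^-3 m)² = 2.302×10^-4 m².
For a long solenoid, L = μ₀N²A/ℓ.
L = (4π×10⁻⁷)(3560)²(2.302×10^-4)/(0.868 m) = 4.224×10^-3 H.

L ≈ 4.22 mH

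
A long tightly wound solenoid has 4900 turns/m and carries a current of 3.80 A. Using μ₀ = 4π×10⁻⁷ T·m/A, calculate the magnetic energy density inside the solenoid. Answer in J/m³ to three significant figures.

B = μ₀nI = (4π×10⁻⁷)(4.900×10^3)(3.80) = 2.340×10^-2 T.
u = B²/(2μ₀) = (2.340×10^-2)²/(2×4π×10⁻⁷) = 217.8 J/m³.

u ≈ 218 J/m³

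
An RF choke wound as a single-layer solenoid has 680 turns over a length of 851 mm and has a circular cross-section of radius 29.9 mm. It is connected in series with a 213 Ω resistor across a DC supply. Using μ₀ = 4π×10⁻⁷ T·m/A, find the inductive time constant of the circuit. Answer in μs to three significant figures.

τ ≈ 9.00 μs

A = πr² = π(2.990×10^-2 m)² = 2.809×10^-3 m².
L = μ₀N²A/ℓ = (4π×10⁻⁷)(680)²(2.809×10^-3)/(0.851) = 1.918×10^-3 H.
τ = L/R = (1.918×10^-3)/(213) = 9.003×10^-6 s.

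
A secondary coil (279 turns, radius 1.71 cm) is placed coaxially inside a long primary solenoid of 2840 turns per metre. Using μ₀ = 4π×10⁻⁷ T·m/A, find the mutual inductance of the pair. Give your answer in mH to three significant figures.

The outer solenoid produces a uniform field B₁ = μ₀n₁I₁ across the inner coil,
so the flux linkage is N₂Φ = N₂B₁A₂ = μ₀n₁N₂A₂·I₁, giving M = μ₀n₁N₂A₂.
A₂ = πr² = π(1.710×10^-2 m)² = 9.186×10^-4 m².
M = (4π×10⁻⁷)(2840)(279)(9.186×10^-4) = 9.147×10^-4 H.

M ≈ 0.915 mH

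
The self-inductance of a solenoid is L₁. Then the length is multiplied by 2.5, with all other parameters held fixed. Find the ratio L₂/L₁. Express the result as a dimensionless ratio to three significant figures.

L₂/L₁ = 0.400

For a solenoid, L ∝ μᵣN²A/ℓ.
L₂/L₁ = (2.5)^-1 = 0.400.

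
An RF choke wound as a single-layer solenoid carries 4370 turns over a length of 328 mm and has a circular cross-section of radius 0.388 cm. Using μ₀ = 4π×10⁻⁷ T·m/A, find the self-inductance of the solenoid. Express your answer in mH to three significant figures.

A = πr² = π(3.880×10^-3 m)² = 4.729×10^-5 m².
For a long solenoid, L = μ₀N²A/ℓ.
L = (4π×10⁻⁷)(4370)²(4.729×10^-5)/(0.328 m) = 3.460×10^-3 H.

L ≈ 3.46 mH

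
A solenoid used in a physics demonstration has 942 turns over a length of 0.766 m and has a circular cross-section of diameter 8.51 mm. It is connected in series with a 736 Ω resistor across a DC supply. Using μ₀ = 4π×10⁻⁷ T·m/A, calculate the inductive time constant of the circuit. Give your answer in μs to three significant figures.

A = π(d/2)² = π(4.255×10^-3 m)² = 5.688×10^-5 m².
L = μ₀N²A/ℓ = (4π×10⁻⁷)(942)²(5.688×10^-5)/(0.766) = 8.280×10^-5 H.
τ = L/R = (8.280×10^-5)/(736) = 1.125×10^-7 s.

τ ≈ 0.113 μs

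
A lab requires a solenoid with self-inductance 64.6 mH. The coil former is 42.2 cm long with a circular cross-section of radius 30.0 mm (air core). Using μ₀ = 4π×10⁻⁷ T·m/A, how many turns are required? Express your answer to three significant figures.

A = πr² = π(3.000×10^-2 m)² = 2.827×10^-3 m².
From L = μ₀N²A/ℓ, N = √(Lℓ / (μ₀A)).
N = √[(6.460×10^-2)(0.422) / ((4π×10⁻⁷)×2.827×10^-3)] = √(7.673×10^6) ≈ 2769.9.

N ≈ 2770 turns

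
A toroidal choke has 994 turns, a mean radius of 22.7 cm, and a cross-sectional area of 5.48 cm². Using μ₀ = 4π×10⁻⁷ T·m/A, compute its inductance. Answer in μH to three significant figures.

L ≈ 477 μH

For a thin toroid, L = μ₀N²A/(2πR).
L = (4π×10⁻⁷)(994)²(5.480×10^-4) / (2π×0.227 m) = 4.770×10^-4 H.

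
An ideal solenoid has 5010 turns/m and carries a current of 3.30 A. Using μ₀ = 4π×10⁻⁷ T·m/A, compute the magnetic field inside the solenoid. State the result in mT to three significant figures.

Inside a long solenoid, B = μ₀nI.
B = (4π×10⁻⁷)(5.010×10^3 m⁻¹)(3.30 A) = 2.078×10^-2 T.

B ≈ 20.8 mT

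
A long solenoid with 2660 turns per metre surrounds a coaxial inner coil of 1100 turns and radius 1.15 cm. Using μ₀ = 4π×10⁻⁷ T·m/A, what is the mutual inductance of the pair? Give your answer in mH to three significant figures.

M ≈ 1.53 mH

The outer solenoid produces a uniform field B₁ = μ₀n₁I₁ across the inner coil,
so the flux linkage is N₂Φ = N₂B₁A₂ = μ₀n₁N₂A₂·I₁, giving M = μ₀n₁N₂A₂.
A₂ = πr² = π(1.150×10^-2 m)² = 4.1548×10^-4 m².
M = (4π×10⁻⁷)(2660)(1100)(4.1548×10^-4) = 1.528×10^-3 H.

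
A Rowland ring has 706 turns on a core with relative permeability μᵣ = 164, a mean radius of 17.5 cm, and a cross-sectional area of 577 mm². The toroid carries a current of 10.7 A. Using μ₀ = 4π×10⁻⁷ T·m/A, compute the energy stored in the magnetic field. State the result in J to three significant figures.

U ≈ 3.09 J

L = μ₀μᵣN²A/(2πR) = (4π×10⁻⁷)(164)(706)²(5.770×10^-4)/(2π×0.175) = 5.390×10^-2 H.
U = ½LI² = ½(5.390×10^-2)(10.7)² = 3.086 J.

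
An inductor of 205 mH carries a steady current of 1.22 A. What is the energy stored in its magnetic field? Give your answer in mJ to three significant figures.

U ≈ 153 mJ

Stored magnetic energy: U = ½LI².
U = ½(0.205 H)(1.22 A)² = 0.1526 J.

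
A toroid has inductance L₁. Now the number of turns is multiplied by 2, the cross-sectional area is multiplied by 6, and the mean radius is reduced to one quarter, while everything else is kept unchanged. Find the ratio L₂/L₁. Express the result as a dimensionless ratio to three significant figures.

L₂/L₁ = 96.0

For a toroid, L ∝ μᵣN²A/R.
L₂/L₁ = (2)^2 × (6) × (0.25)^-1 = 96.0.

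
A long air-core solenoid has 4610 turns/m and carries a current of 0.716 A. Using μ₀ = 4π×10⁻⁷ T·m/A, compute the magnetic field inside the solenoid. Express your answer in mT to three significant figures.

Inside a long solenoid, B = μ₀nI.
B = (4π×10⁻⁷)(4.610×10^3 m⁻¹)(0.716 A) = 4.148×10^-3 T.

B ≈ 4.15 mT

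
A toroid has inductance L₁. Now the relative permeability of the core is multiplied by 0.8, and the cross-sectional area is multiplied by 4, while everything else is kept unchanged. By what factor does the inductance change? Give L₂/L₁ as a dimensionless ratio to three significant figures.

L₂/L₁ = 3.20

For a toroid, L ∝ μᵣN²A/R.
L₂/L₁ = (0.8) × (4) = 3.20.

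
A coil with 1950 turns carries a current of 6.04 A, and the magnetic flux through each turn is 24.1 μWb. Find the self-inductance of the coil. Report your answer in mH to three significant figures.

Self-inductance is defined by L = NΦ_B/I (flux linkage over current).
L = (1950)(2.410×10^-5 Wb)/(6.04 A) = 7.781×10^-3 H.

L ≈ 7.78 mH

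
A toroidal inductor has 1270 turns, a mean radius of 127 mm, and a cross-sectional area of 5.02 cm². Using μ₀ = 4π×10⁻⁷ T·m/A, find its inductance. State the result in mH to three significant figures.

For a thin toroid, L = μ₀N²A/(2πR).
L = (4π×10⁻⁷)(1270)²(5.020×10^-4) / (2π×0.127 m) = 1.275×10^-3 H.

L ≈ 1.28 mH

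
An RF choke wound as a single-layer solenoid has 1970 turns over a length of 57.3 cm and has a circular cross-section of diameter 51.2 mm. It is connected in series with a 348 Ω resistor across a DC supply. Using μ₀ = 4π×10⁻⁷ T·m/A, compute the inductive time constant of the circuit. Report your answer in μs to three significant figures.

τ ≈ 50.4 μs

A = π(d/2)² = π(2.560×10^-2 m)² = 2.059×10^-3 m².
L = μ₀N²A/ℓ = (4π×10⁻⁷)(1970)²(2.059×10^-3)/(0.573) = 1.752×10^-2 H.
τ = L/R = (1.752×10^-2)/(348) = 5.035×10^-5 s.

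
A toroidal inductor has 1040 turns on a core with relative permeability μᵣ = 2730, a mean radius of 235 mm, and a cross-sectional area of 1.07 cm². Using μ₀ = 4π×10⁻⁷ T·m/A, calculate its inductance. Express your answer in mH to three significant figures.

L ≈ 269 mH

For a thin toroid, L = μ₀μᵣN²A/(2πR).
L = (4π×10⁻⁷)(2730)(1040)²(1.070×10^-4) / (2π×0.235 m) = 0.2689 H.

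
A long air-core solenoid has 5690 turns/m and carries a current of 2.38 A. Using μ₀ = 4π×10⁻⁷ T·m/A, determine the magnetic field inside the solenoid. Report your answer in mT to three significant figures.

B ≈ 17.0 mT

Inside a long solenoid, B = μ₀nI.
B = (4π×10⁻⁷)(5.690×10^3 m⁻¹)(2.38 A) = 1.702×10^-2 T.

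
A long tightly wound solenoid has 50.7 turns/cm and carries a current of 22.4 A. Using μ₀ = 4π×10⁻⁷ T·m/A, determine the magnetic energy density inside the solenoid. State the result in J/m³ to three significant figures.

B = μ₀nI = (4π×10⁻⁷)(5.070×10^3)(22.4) = 0.1427 T.
u = B²/(2μ₀) = (0.1427)²/(2×4π×10⁻⁷) = 8.104×10^3 J/m³.

u ≈ 8100 J/m³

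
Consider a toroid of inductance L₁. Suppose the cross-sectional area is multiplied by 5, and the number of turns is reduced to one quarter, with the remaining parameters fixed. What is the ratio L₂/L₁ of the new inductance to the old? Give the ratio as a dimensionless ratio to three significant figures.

For a toroid, L ∝ μᵣN²A/R.
L₂/L₁ = (5) × (0.25)^2 = 0.313.

L₂/L₁ = 0.313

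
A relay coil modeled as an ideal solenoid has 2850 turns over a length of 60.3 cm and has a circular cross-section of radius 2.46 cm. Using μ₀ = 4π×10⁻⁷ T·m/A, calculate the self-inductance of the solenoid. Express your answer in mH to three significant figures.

A = πr² = π(2.460×10^-2 m)² = 1.901×10^-3 m².
For a long solenoid, L = μ₀N²A/ℓ.
L = (4π×10⁻⁷)(2850)²(1.901×10^-3)/(0.603 m) = 3.218×10^-2 H.

L ≈ 32.2 mH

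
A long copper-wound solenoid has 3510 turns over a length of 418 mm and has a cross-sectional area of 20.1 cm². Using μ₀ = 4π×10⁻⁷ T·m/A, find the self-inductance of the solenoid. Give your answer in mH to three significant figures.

A = 20.1 cm² = 2.010×10^-3 m².
For a long solenoid, L = μ₀N²A/ℓ.
L = (4π×10⁻⁷)(3510)²(2.010×10^-3)/(0.418 m) = 7.4446×10^-2 H.

L ≈ 74.4 mH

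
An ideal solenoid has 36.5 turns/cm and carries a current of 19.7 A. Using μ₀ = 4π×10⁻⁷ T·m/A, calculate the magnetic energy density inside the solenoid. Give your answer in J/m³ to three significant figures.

u ≈ 3250 J/m³

B = μ₀nI = (4π×10⁻⁷)(3.650×10^3)(19.7) = 9.036×10^-2 T.
u = B²/(2μ₀) = (9.036×10^-2)²/(2×4π×10⁻⁷) = 3.249×10^3 J/m³.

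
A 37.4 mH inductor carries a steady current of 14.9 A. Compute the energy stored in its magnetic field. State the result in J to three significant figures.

U ≈ 4.15 J

Stored magnetic energy: U = ½LI².
U = ½(3.740×10^-2 H)(14.9 A)² = 4.152 J.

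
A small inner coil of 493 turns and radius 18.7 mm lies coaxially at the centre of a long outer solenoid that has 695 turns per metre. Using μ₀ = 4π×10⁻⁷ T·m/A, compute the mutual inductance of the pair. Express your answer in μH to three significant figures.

The outer solenoid produces a uniform field B₁ = μ₀n₁I₁ across the inner coil,
so the flux linkage is N₂Φ = N₂B₁A₂ = μ₀n₁N₂A₂·I₁, giving M = μ₀n₁N₂A₂.
A₂ = πr² = π(1.870×10^-2 m)² = 1.099×10^-3 m².
M = (4π×10⁻⁷)(695)(493)(1.099×10^-3) = 4.730×10^-4 H.

M ≈ 473 μH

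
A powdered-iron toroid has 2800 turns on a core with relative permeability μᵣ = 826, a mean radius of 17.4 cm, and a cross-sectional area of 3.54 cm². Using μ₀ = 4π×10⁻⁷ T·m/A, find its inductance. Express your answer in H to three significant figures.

L ≈ 2.63 H

For a thin toroid, L = μ₀μᵣN²A/(2πR).
L = (4π×10⁻⁷)(826)(2800)²(3.540×10^-4) / (2π×0.174 m) = 2.634997 H.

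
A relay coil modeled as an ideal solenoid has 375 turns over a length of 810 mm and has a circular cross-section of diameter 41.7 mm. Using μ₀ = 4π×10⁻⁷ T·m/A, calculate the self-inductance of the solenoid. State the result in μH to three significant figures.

A = π(d/2)² = π(2.085×10^-2 m)² = 1.366×10^-3 m².
For a long solenoid, L = μ₀N²A/ℓ.
L = (4π×10⁻⁷)(375)²(1.366×10^-3)/(0.81 m) = 2.980×10^-4 H.

L ≈ 298 μH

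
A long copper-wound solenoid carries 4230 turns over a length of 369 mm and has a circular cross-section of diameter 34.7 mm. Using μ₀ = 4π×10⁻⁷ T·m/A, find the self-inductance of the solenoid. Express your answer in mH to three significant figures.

A = π(d/2)² = π(1.735×10^-2 m)² = 9.457×10^-4 m².
For a long solenoid, L = μ₀N²A/ℓ.
L = (4π×10⁻⁷)(4230)²(9.457×10^-4)/(0.369 m) = 5.763×10^-2 H.

L ≈ 57.6 mH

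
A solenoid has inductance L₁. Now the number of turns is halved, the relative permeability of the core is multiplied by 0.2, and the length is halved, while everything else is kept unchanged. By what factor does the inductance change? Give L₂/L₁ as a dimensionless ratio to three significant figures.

L₂/L₁ = 0.100

For a solenoid, L ∝ μᵣN²A/ℓ.
L₂/L₁ = (0.5)^2 × (0.2) × (0.5)^-1 = 0.100.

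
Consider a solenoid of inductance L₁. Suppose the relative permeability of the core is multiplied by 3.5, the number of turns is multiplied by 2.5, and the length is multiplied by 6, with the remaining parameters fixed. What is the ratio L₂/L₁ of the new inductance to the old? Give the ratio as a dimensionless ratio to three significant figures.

For a solenoid, L ∝ μᵣN²A/ℓ.
L₂/L₁ = (3.5) × (2.5)^2 × (6)^-1 = 3.65.

L₂/L₁ = 3.65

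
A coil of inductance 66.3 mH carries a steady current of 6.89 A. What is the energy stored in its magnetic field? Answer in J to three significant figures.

Stored magnetic energy: U = ½LI².
U = ½(6.630×10^-2 H)(6.89 A)² = 1.574 J.

U ≈ 1.57 J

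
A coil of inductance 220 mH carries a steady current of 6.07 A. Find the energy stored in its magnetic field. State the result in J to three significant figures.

U ≈ 4.05 J

Stored magnetic energy: U = ½LI².
U = ½(0.22 H)(6.07 A)² = 4.053 J.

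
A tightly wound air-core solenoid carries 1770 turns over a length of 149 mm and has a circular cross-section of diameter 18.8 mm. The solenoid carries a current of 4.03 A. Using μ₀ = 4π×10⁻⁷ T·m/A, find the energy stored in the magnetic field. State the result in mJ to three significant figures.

A = π(d/2)² = π(9.400×10^-3 m)² = 2.776×10^-4 m².
L = μ₀N²A/ℓ = (4π×10⁻⁷)(1770)²(2.776×10^-4)/(0.149) = 7.3346×10^-3 H.
U = ½LI² = ½(7.3346×10^-3)(4.03)² = 5.956×10^-2 J.

U ≈ 59.6 mJ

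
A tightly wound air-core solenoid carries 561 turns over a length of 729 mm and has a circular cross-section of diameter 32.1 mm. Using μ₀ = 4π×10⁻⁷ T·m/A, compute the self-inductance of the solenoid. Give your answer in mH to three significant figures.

A = π(d/2)² = π(1.605×10^-2 m)² = 8.093×10^-4 m².
For a long solenoid, L = μ₀N²A/ℓ.
L = (4π×10⁻⁷)(561)²(8.093×10^-4)/(0.729 m) = 4.390×10^-4 H.

L ≈ 0.439 mH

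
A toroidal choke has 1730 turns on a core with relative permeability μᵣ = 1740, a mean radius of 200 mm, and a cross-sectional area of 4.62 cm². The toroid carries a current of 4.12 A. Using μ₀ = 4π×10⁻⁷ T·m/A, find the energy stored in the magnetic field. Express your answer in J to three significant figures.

U ≈ 20.4 J

L = μ₀μᵣN²A/(2πR) = (4π×10⁻⁷)(1740)(1730)²(4.620×10^-4)/(2π×0.2) = 2.406 H.
U = ½LI² = ½(2.406)(4.12)² = 20.42 J.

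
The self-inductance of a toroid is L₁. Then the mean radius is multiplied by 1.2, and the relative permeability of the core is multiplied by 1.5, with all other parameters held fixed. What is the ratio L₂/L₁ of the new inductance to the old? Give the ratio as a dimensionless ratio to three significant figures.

For a toroid, L ∝ μᵣN²A/R.
L₂/L₁ = (1.2)^-1 × (1.5) = 1.25.

L₂/L₁ = 1.25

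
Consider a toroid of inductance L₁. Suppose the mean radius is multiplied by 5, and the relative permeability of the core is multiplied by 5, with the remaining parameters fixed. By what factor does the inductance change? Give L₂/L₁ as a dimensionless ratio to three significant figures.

For a toroid, L ∝ μᵣN²A/R.
L₂/L₁ = (5)^-1 × (5) = 1.00.

L₂/L₁ = 1.00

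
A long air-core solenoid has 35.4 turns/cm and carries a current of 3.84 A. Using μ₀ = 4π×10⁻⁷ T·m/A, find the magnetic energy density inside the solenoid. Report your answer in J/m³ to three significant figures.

u ≈ 116 J/m³

B = μ₀nI = (4π×10⁻⁷)(3.540×10^3)(3.84) = 1.708×10^-2 T.
u = B²/(2μ₀) = (1.708×10^-2)²/(2×4π×10⁻⁷) = 116.1 J/m³.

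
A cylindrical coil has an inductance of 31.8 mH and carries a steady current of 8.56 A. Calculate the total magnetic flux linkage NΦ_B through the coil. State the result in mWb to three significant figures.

NΦ_B ≈ 272 mWb

From L = NΦ_B/I, the flux linkage is NΦ_B = LI.
NΦ_B = (3.180×10^-2 H)(8.56 A) = 0.2722 Wb.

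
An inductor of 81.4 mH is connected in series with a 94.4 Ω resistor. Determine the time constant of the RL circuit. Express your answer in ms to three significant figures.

τ = L/R = (8.140×10^-2 H)/(94.4 Ω) = 8.623×10^-4 s.

τ ≈ 0.862 ms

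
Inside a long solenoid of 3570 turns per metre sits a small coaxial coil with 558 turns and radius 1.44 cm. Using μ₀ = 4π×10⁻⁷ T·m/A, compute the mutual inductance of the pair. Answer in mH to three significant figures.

M ≈ 1.63 mH

The outer solenoid produces a uniform field B₁ = μ₀n₁I₁ across the inner coil,
so the flux linkage is N₂Φ = N₂B₁A₂ = μ₀n₁N₂A₂·I₁, giving M = μ₀n₁N₂A₂.
A₂ = πr² = π(1.440×10^-2 m)² = 6.514×10^-4 m².
M = (4π×10⁻⁷)(3570)(558)(6.514×10^-4) = 1.631×10^-3 H.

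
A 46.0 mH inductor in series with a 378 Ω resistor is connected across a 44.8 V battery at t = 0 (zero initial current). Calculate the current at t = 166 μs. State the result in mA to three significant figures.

τ = L/R = 4.600×10^-2/378 = 1.217×10^-4 s; final current I_∞ = ε/R = 44.8/378 = 0.1185 A.
I(t) = I_∞(1 − e^(−t/τ)) with t/τ = 1.364.
I = (0.1185)(1 − e^(−1.364)) = 8.822×10^-2 A.

I ≈ 88.2 mA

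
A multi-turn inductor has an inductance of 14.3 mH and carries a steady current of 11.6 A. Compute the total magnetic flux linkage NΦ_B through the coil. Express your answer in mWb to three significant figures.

From L = NΦ_B/I, the flux linkage is NΦ_B = LI.
NΦ_B = (1.430×10^-2 H)(11.6 A) = 0.1659 Wb.

NΦ_B ≈ 166 mWb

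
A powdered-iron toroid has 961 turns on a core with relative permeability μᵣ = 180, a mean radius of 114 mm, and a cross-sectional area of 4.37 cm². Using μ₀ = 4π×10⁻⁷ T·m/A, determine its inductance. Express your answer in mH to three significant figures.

L ≈ 127 mH

For a thin toroid, L = μ₀μᵣN²A/(2πR).
L = (4π×10⁻⁷)(180)(961)²(4.370×10^-4) / (2π×0.114 m) = 0.1274 H.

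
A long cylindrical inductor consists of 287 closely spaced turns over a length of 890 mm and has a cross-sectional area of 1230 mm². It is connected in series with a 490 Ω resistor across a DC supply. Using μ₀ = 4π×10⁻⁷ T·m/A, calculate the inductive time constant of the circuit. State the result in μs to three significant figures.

τ ≈ 0.292 μs

A = 1230 mm² = 1.230×10^-3 m².
L = μ₀N²A/ℓ = (4π×10⁻⁷)(287)²(1.230×10^-3)/(0.89) = 1.431×10^-4 H.
τ = L/R = (1.431×10^-4)/(490) = 2.919×10^-7 s.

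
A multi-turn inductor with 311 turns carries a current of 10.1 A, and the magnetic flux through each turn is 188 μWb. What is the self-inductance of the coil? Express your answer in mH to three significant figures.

Self-inductance is defined by L = NΦ_B/I (flux linkage over current).
L = (311)(1.880×10^-4 Wb)/(10.1 A) = 5.789×10^-3 H.

L ≈ 5.79 mH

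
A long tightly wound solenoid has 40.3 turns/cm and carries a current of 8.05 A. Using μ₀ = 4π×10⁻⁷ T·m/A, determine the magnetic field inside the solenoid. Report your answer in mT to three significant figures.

Inside a long solenoid, B = μ₀nI.
B = (4π×10⁻⁷)(4.030×10^3 m⁻¹)(8.05 A) = 4.077×10^-2 T.

B ≈ 40.8 mT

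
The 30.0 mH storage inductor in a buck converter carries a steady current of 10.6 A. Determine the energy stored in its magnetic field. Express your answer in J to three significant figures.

Stored magnetic energy: U = ½LI².
U = ½(3.000×10^-2 H)(10.6 A)² = 1.685 J.

U ≈ 1.69 J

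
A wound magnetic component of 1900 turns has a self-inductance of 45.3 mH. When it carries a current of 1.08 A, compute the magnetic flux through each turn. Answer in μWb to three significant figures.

Φ_B ≈ 25.7 μWb

From L = NΦ_B/I, the flux per turn is Φ_B = LI/N.
Φ_B = (4.530×10^-2 H)(1.08 A)/1900 = 2.5749×10^-5 Wb.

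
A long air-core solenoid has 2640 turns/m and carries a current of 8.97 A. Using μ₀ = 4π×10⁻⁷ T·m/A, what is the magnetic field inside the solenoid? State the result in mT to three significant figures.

Inside a long solenoid, B = μ₀nI.
B = (4π×10⁻⁷)(2.640×10^3 m⁻¹)(8.97 A) = 2.976×10^-2 T.

B ≈ 29.8 mT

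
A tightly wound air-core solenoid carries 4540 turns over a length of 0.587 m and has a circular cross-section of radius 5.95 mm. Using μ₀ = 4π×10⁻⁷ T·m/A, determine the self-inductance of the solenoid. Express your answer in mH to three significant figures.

L ≈ 4.91 mH

A = πr² = π(5.950×10^-3 m)² = 1.112×10^-4 m².
For a long solenoid, L = μ₀N²A/ℓ.
L = (4π×10⁻⁷)(4540)²(1.112×10^-4)/(0.587 m) = 4.908×10^-3 H.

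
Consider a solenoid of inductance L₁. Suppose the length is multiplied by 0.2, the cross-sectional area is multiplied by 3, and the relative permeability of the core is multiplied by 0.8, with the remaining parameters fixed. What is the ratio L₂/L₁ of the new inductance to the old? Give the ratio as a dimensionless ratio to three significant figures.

For a solenoid, L ∝ μᵣN²A/ℓ.
L₂/L₁ = (0.2)^-1 × (3) × (0.8) = 12.0.

L₂/L₁ = 12.0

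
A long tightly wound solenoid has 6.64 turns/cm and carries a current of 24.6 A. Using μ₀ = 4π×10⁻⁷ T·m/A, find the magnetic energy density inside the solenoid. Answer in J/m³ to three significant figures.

u ≈ 168 J/m³

B = μ₀nI = (4π×10⁻⁷)(664)(24.6) = 2.053×10^-2 T.
u = B²/(2μ₀) = (2.053×10^-2)²/(2×4π×10⁻⁷) = 167.6 J/m³.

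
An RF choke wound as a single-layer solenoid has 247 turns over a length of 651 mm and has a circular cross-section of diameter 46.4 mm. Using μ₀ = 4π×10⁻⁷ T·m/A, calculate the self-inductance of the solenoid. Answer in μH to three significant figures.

L ≈ 199 μH

A = π(d/2)² = π(2.320×10^-2 m)² = 1.691×10^-3 m².
For a long solenoid, L = μ₀N²A/ℓ.
L = (4π×10⁻⁷)(247)²(1.691×10^-3)/(0.651 m) = 1.991×10^-4 H.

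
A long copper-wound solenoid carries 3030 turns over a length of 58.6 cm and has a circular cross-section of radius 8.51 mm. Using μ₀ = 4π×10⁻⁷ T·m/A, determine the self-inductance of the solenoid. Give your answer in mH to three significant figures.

A = πr² = π(8.510×10^-3 m)² = 2.275×10^-4 m².
For a long solenoid, L = μ₀N²A/ℓ.
L = (4π×10⁻⁷)(3030)²(2.275×10^-4)/(0.586 m) = 4.479×10^-3 H.

L ≈ 4.48 mH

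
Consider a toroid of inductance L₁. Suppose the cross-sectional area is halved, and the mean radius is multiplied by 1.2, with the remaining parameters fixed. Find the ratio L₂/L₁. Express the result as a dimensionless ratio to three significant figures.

For a toroid, L ∝ μᵣN²A/R.
L₂/L₁ = (0.5) × (1.2)^-1 = 0.417.

L₂/L₁ = 0.417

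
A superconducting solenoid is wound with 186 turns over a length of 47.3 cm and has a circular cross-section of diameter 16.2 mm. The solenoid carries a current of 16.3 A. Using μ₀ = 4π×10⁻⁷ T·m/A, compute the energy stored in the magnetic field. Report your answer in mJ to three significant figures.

A = π(d/2)² = π(8.100×10^-3 m)² = 2.061×10^-4 m².
L = μ₀N²A/ℓ = (4π×10⁻⁷)(186)²(2.061×10^-4)/(0.473) = 1.894×10^-5 H.
U = ½LI² = ½(1.894×10^-5)(16.3)² = 2.517×10^-3 J.

U ≈ 2.52 mJ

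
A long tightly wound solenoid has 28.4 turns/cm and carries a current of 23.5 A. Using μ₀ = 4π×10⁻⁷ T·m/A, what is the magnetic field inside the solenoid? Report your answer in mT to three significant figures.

B ≈ 83.9 mT

Inside a long solenoid, B = μ₀nI.
B = (4π×10⁻⁷)(2.840×10^3 m⁻¹)(23.5 A) = 8.387×10^-2 T.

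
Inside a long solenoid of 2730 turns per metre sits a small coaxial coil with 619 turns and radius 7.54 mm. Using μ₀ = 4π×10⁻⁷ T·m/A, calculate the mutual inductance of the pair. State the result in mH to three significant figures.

The outer solenoid produces a uniform field B₁ = μ₀n₁I₁ across the inner coil,
so the flux linkage is N₂Φ = N₂B₁A₂ = μ₀n₁N₂A₂·I₁, giving M = μ₀n₁N₂A₂.
A₂ = πr² = π(7.540×10^-3 m)² = 1.786×10^-4 m².
M = (4π×10⁻⁷)(2730)(619)(1.786×10^-4) = 3.793×10^-4 H.

M ≈ 0.379 mH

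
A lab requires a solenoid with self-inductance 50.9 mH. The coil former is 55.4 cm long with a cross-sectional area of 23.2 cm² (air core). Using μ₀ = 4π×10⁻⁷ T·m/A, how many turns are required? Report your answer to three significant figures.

N ≈ 3110 turns

A = 23.2 cm² = 2.320×10^-3 m².
From L = μ₀N²A/ℓ, N = √(Lℓ / (μ₀A)).
N = √[(5.090×10^-2)(0.554) / ((4π×10⁻⁷)×2.320×10^-3)] = √(9.672×10^6) ≈ 3110.0.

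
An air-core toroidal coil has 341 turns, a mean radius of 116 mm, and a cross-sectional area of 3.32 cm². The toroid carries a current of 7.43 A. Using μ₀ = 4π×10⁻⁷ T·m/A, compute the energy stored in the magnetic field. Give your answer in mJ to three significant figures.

L = μ₀N²A/(2πR) = (4π×10⁻⁷)(341)²(3.320×10^-4)/(2π×0.116) = 6.656×10^-5 H.
U = ½LI² = ½(6.656×10^-5)(7.43)² = 1.837×10^-3 J.

U ≈ 1.84 mJ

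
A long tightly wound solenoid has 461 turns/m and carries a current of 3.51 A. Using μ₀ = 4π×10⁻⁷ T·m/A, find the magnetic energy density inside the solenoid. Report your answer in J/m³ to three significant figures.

u ≈ 1.65 J/m³

B = μ₀nI = (4π×10⁻⁷)(461)(3.51) = 2.033×10^-3 T.
u = B²/(2μ₀) = (2.033×10^-3)²/(2×4π×10⁻⁷) = 1.645 J/m³.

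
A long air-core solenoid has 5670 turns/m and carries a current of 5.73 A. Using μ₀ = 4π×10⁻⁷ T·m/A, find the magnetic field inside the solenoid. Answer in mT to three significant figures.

B ≈ 40.8 mT

Inside a long solenoid, B = μ₀nI.
B = (4π×10⁻⁷)(5.670×10^3 m⁻¹)(5.73 A) = 4.083×10^-2 T.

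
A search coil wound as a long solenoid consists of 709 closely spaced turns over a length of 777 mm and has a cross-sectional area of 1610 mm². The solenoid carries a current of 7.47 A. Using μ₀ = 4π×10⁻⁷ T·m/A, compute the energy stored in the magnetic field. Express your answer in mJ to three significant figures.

U ≈ 36.5 mJ

A = 1610 mm² = 1.610×10^-3 m².
L = μ₀N²A/ℓ = (4π×10⁻⁷)(709)²(1.610×10^-3)/(0.777) = 1.309×10^-3 H.
U = ½LI² = ½(1.309×10^-3)(7.47)² = 3.652×10^-2 J.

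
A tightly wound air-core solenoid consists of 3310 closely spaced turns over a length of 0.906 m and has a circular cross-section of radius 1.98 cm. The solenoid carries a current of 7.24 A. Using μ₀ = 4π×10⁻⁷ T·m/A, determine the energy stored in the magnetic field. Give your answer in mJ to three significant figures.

U ≈ 491 mJ

A = πr² = π(1.980×10^-2 m)² = 1.232×10^-3 m².
L = μ₀N²A/ℓ = (4π×10⁻⁷)(3310)²(1.232×10^-3)/(0.906) = 1.872×10^-2 H.
U = ½LI² = ½(1.872×10^-2)(7.24)² = 0.4905 J.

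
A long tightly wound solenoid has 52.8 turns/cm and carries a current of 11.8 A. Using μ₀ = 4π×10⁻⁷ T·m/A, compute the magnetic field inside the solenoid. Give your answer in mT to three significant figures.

B ≈ 78.3 mT

Inside a long solenoid, B = μ₀nI.
B = (4π×10⁻⁷)(5.280×10^3 m⁻¹)(11.8 A) = 7.829×10^-2 T.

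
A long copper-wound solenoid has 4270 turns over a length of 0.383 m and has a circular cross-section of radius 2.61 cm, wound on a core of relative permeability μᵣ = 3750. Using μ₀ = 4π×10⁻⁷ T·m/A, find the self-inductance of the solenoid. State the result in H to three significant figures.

L ≈ 480 H

A = πr² = π(2.610×10^-2 m)² = 2.140×10^-3 m².
For a long solenoid, L = μ₀μᵣN²A/ℓ.
L = (4π×10⁻⁷)(3750)(4270)²(2.140×10^-3)/(0.383 m) = 480.1 H.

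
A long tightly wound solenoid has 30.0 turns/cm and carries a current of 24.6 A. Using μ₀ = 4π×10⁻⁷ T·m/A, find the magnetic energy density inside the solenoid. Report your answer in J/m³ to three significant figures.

u ≈ 3420 J/m³

B = μ₀nI = (4π×10⁻⁷)(3.000×10^3)(24.6) = 9.274×10^-2 T.
u = B²/(2μ₀) = (9.274×10^-2)²/(2×4π×10⁻⁷) = 3.422×10^3 J/m³.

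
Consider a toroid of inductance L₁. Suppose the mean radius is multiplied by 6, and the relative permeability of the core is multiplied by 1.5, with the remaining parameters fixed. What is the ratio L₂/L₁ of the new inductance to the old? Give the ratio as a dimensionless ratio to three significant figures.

For a toroid, L ∝ μᵣN²A/R.
L₂/L₁ = (6)^-1 × (1.5) = 0.250.

L₂/L₁ = 0.250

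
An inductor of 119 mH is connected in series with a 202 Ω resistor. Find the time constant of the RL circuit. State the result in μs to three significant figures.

τ = L/R = (0.119 H)/(202 Ω) = 5.891×10^-4 s.

τ ≈ 589 μs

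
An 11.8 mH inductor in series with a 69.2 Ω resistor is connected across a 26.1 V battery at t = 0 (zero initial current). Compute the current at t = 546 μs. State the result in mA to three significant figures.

τ = L/R = 1.180×10^-2/69.2 = 1.705×10^-4 s; final current I_∞ = ε/R = 26.1/69.2 = 0.3772 A.
I(t) = I_∞(1 − e^(−t/τ)) with t/τ = 3.202.
I = (0.3772)(1 − e^(−3.202)) = 0.3618 A.

I ≈ 362 mA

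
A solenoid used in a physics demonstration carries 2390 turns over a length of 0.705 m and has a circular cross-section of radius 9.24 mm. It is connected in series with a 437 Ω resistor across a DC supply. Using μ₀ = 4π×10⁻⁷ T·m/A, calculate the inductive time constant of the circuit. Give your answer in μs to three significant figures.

A = πr² = π(9.240×10^-3 m)² = 2.682×10^-4 m².
L = μ₀N²A/ℓ = (4π×10⁻⁷)(2390)²(2.682×10^-4)/(0.705) = 2.731×10^-3 H.
τ = L/R = (2.731×10^-3)/(437) = 6.249×10^-6 s.

τ ≈ 6.25 μs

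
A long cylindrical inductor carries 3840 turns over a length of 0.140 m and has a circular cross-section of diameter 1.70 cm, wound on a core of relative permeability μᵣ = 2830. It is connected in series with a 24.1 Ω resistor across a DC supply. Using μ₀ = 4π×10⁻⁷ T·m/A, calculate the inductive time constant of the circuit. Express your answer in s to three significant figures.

A = π(d/2)² = π(8.500×10^-3 m)² = 2.270×10^-4 m².
L = μ₀μᵣN²A/ℓ = (4π×10⁻⁷)(2830)(3840)²(2.270×10^-4)/(0.14) = 85.02 H.
τ = L/R = (85.02)/(24.1) = 3.528 s.

τ ≈ 3.53 s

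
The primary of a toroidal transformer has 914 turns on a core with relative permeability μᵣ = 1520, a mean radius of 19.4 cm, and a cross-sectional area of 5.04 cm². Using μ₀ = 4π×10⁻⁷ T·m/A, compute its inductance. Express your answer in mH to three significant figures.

For a thin toroid, L = μ₀μᵣN²A/(2πR).
L = (4π×10⁻⁷)(1520)(914)²(5.040×10^-4) / (2π×0.194 m) = 0.6598 H.

L ≈ 660 mH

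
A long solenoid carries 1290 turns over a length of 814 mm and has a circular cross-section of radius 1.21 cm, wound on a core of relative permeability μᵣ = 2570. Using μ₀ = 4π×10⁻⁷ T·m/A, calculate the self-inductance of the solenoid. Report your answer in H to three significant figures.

L ≈ 3.04 H

A = πr² = π(1.210×10^-2 m)² = 4.600×10^-4 m².
For a long solenoid, L = μ₀μᵣN²A/ℓ.
L = (4π×10⁻⁷)(2570)(1290)²(4.600×10^-4)/(0.814 m) = 3.037 H.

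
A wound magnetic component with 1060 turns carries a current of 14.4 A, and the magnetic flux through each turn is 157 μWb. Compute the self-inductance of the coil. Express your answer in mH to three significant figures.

Self-inductance is defined by L = NΦ_B/I (flux linkage over current).
L = (1060)(1.570×10^-4 Wb)/(14.4 A) = 1.156×10^-2 H.

L ≈ 11.6 mH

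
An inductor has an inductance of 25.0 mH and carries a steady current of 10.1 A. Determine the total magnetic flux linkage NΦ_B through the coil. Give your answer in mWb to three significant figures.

NΦ_B ≈ 253 mWb

From L = NΦ_B/I, the flux linkage is NΦ_B = LI.
NΦ_B = (2.500×10^-2 H)(10.1 A) = 0.2525 Wb.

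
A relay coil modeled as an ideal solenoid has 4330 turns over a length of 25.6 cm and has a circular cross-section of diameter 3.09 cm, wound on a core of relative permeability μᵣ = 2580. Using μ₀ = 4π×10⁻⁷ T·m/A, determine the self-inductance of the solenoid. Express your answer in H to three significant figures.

A = π(d/2)² = π(1.545×10^-2 m)² = 7.499×10^-4 m².
For a long solenoid, L = μ₀μᵣN²A/ℓ.
L = (4π×10⁻⁷)(2580)(4330)²(7.499×10^-4)/(0.256 m) = 178.1 H.

L ≈ 178 H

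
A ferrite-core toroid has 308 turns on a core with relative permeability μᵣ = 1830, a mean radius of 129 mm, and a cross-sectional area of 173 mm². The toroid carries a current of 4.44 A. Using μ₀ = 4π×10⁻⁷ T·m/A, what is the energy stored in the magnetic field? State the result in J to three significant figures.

L = μ₀μᵣN²A/(2πR) = (4π×10⁻⁷)(1830)(308)²(1.730×10^-4)/(2π×0.129) = 4.656×10^-2 H.
U = ½LI² = ½(4.656×10^-2)(4.44)² = 0.459 J.

U ≈ 0.459 J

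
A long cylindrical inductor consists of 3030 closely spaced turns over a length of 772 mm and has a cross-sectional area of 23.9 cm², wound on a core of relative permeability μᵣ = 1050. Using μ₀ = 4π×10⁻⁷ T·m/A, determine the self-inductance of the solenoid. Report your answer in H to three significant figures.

A = 23.9 cm² = 2.390×10^-3 m².
For a long solenoid, L = μ₀μᵣN²A/ℓ.
L = (4π×10⁻⁷)(1050)(3030)²(2.390×10^-3)/(0.772 m) = 37.5 H.

L ≈ 37.5 H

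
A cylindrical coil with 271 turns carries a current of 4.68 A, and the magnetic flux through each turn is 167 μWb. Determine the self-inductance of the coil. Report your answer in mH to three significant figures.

Self-inductance is defined by L = NΦ_B/I (flux linkage over current).
L = (271)(1.670×10^-4 Wb)/(4.68 A) = 9.670×10^-3 H.

L ≈ 9.67 mH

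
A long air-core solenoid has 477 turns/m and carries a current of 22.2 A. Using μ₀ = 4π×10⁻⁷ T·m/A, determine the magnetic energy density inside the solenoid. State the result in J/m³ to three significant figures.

u ≈ 70.5 J/m³

B = μ₀nI = (4π×10⁻⁷)(477)(22.2) = 1.331×10^-2 T.
u = B²/(2μ₀) = (1.331×10^-2)²/(2×4π×10⁻⁷) = 70.46 J/m³.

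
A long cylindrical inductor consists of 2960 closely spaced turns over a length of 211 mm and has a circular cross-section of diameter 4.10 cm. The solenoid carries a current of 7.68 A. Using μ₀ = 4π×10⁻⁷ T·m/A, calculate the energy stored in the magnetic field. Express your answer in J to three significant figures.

A = π(d/2)² = π(2.050×10^-2 m)² = 1.320×10^-3 m².
L = μ₀N²A/ℓ = (4π×10⁻⁷)(2960)²(1.320×10^-3)/(0.211) = 6.889×10^-2 H.
U = ½LI² = ½(6.889×10^-2)(7.68)² = 2.032 J.

U ≈ 2.03 J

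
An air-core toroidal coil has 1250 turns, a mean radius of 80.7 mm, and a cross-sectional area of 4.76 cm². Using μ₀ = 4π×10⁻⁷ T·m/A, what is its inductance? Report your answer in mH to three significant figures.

For a thin toroid, L = μ₀N²A/(2πR).
L = (4π×10⁻⁷)(1250)²(4.760×10^-4) / (2π×8.070×10^-2 m) = 1.843×10^-3 H.

L ≈ 1.84 mH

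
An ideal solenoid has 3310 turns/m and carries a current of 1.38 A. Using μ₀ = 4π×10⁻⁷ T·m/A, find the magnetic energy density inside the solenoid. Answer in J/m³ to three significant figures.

u ≈ 13.1 J/m³

B = μ₀nI = (4π×10⁻⁷)(3.310×10^3)(1.38) = 5.740×10^-3 T.
u = B²/(2μ₀) = (5.740×10^-3)²/(2×4π×10⁻⁷) = 13.11 J/m³.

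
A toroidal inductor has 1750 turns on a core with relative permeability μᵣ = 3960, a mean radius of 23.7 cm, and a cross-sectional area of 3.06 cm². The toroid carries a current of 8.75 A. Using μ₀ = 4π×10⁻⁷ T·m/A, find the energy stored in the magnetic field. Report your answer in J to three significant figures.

U ≈ 120 J

L = μ₀μᵣN²A/(2πR) = (4π×10⁻⁷)(3960)(1750)²(3.060×10^-4)/(2π×0.237) = 3.132 H.
U = ½LI² = ½(3.132)(8.75)² = 119.9 J.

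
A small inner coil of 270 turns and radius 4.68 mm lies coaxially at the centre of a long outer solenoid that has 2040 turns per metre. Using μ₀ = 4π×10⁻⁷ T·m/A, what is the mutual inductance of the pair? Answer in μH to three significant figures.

The outer solenoid produces a uniform field B₁ = μ₀n₁I₁ across the inner coil,
so the flux linkage is N₂Φ = N₂B₁A₂ = μ₀n₁N₂A₂·I₁, giving M = μ₀n₁N₂A₂.
A₂ = πr² = π(4.680×10^-3 m)² = 6.881×10^-5 m².
M = (4π×10⁻⁷)(2040)(270)(6.881×10^-5) = 4.763×10^-5 H.

M ≈ 47.6 μH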